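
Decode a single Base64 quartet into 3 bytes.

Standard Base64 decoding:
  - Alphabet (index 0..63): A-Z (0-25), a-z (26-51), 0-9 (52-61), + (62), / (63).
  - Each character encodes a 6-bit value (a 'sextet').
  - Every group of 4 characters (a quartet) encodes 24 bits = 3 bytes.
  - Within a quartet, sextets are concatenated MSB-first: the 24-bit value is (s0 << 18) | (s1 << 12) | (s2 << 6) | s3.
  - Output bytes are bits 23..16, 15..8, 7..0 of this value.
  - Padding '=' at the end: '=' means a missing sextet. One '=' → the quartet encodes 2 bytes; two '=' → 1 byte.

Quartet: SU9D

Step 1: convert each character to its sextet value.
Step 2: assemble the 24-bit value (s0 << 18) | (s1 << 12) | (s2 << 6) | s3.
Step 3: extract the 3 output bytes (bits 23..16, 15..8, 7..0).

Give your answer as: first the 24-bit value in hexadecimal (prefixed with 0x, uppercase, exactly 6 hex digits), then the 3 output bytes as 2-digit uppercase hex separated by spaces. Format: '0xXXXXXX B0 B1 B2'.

Sextets: S=18, U=20, 9=61, D=3
24-bit: (18<<18) | (20<<12) | (61<<6) | 3
      = 0x480000 | 0x014000 | 0x000F40 | 0x000003
      = 0x494F43
Bytes: (v>>16)&0xFF=49, (v>>8)&0xFF=4F, v&0xFF=43

Answer: 0x494F43 49 4F 43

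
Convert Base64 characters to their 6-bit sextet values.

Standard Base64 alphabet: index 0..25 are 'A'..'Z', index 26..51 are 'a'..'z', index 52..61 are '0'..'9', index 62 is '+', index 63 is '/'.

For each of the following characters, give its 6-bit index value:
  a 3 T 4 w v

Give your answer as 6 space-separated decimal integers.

'a': a..z range, 26 + ord('a') − ord('a') = 26
'3': 0..9 range, 52 + ord('3') − ord('0') = 55
'T': A..Z range, ord('T') − ord('A') = 19
'4': 0..9 range, 52 + ord('4') − ord('0') = 56
'w': a..z range, 26 + ord('w') − ord('a') = 48
'v': a..z range, 26 + ord('v') − ord('a') = 47

Answer: 26 55 19 56 48 47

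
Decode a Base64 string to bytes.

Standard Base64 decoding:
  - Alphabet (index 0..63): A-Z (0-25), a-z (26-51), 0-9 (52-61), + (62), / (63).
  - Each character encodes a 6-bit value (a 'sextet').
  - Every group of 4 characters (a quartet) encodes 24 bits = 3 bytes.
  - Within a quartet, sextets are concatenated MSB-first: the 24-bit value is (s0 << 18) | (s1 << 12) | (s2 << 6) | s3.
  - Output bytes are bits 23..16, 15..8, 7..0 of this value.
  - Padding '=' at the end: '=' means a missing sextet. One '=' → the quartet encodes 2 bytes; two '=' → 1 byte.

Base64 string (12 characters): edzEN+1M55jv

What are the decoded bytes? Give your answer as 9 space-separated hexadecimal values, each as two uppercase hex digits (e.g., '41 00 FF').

After char 0 ('e'=30): chars_in_quartet=1 acc=0x1E bytes_emitted=0
After char 1 ('d'=29): chars_in_quartet=2 acc=0x79D bytes_emitted=0
After char 2 ('z'=51): chars_in_quartet=3 acc=0x1E773 bytes_emitted=0
After char 3 ('E'=4): chars_in_quartet=4 acc=0x79DCC4 -> emit 79 DC C4, reset; bytes_emitted=3
After char 4 ('N'=13): chars_in_quartet=1 acc=0xD bytes_emitted=3
After char 5 ('+'=62): chars_in_quartet=2 acc=0x37E bytes_emitted=3
After char 6 ('1'=53): chars_in_quartet=3 acc=0xDFB5 bytes_emitted=3
After char 7 ('M'=12): chars_in_quartet=4 acc=0x37ED4C -> emit 37 ED 4C, reset; bytes_emitted=6
After char 8 ('5'=57): chars_in_quartet=1 acc=0x39 bytes_emitted=6
After char 9 ('5'=57): chars_in_quartet=2 acc=0xE79 bytes_emitted=6
After char 10 ('j'=35): chars_in_quartet=3 acc=0x39E63 bytes_emitted=6
After char 11 ('v'=47): chars_in_quartet=4 acc=0xE798EF -> emit E7 98 EF, reset; bytes_emitted=9

Answer: 79 DC C4 37 ED 4C E7 98 EF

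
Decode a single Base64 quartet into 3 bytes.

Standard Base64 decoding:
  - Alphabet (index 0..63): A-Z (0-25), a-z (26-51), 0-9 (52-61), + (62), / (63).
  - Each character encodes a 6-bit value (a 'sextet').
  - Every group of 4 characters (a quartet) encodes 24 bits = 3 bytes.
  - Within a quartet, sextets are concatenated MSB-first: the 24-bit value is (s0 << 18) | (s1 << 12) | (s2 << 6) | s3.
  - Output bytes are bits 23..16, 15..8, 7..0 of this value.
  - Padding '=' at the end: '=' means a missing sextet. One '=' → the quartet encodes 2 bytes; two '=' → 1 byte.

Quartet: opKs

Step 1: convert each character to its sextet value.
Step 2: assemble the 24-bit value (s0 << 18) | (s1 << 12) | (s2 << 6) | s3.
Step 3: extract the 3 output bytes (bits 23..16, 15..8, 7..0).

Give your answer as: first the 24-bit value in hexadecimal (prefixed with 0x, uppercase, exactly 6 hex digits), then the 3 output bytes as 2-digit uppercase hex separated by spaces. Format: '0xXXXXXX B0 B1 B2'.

Sextets: o=40, p=41, K=10, s=44
24-bit: (40<<18) | (41<<12) | (10<<6) | 44
      = 0xA00000 | 0x029000 | 0x000280 | 0x00002C
      = 0xA292AC
Bytes: (v>>16)&0xFF=A2, (v>>8)&0xFF=92, v&0xFF=AC

Answer: 0xA292AC A2 92 AC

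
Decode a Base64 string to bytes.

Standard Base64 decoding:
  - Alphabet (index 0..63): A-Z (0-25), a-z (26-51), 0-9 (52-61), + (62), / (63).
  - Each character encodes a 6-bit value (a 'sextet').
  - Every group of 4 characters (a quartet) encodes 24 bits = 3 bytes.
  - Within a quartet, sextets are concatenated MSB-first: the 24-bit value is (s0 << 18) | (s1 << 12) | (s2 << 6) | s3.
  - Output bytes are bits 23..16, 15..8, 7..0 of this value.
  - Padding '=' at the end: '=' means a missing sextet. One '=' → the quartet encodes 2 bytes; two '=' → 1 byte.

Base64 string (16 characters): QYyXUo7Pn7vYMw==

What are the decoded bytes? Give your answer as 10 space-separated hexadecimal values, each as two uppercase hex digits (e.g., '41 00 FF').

After char 0 ('Q'=16): chars_in_quartet=1 acc=0x10 bytes_emitted=0
After char 1 ('Y'=24): chars_in_quartet=2 acc=0x418 bytes_emitted=0
After char 2 ('y'=50): chars_in_quartet=3 acc=0x10632 bytes_emitted=0
After char 3 ('X'=23): chars_in_quartet=4 acc=0x418C97 -> emit 41 8C 97, reset; bytes_emitted=3
After char 4 ('U'=20): chars_in_quartet=1 acc=0x14 bytes_emitted=3
After char 5 ('o'=40): chars_in_quartet=2 acc=0x528 bytes_emitted=3
After char 6 ('7'=59): chars_in_quartet=3 acc=0x14A3B bytes_emitted=3
After char 7 ('P'=15): chars_in_quartet=4 acc=0x528ECF -> emit 52 8E CF, reset; bytes_emitted=6
After char 8 ('n'=39): chars_in_quartet=1 acc=0x27 bytes_emitted=6
After char 9 ('7'=59): chars_in_quartet=2 acc=0x9FB bytes_emitted=6
After char 10 ('v'=47): chars_in_quartet=3 acc=0x27EEF bytes_emitted=6
After char 11 ('Y'=24): chars_in_quartet=4 acc=0x9FBBD8 -> emit 9F BB D8, reset; bytes_emitted=9
After char 12 ('M'=12): chars_in_quartet=1 acc=0xC bytes_emitted=9
After char 13 ('w'=48): chars_in_quartet=2 acc=0x330 bytes_emitted=9
Padding '==': partial quartet acc=0x330 -> emit 33; bytes_emitted=10

Answer: 41 8C 97 52 8E CF 9F BB D8 33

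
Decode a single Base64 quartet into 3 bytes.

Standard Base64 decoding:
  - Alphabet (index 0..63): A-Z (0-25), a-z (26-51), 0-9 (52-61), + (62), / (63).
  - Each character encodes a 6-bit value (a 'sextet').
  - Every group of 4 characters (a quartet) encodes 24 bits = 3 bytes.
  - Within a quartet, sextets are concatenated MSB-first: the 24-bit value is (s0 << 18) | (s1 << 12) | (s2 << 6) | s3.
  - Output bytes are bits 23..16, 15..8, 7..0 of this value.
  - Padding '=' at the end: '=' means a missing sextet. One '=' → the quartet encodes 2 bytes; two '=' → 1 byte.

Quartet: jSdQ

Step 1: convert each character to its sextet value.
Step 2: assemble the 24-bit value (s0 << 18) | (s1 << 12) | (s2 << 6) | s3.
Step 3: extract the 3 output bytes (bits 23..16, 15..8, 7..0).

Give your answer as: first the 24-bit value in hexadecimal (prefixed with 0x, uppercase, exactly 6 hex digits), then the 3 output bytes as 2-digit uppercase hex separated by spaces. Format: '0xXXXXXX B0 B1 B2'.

Sextets: j=35, S=18, d=29, Q=16
24-bit: (35<<18) | (18<<12) | (29<<6) | 16
      = 0x8C0000 | 0x012000 | 0x000740 | 0x000010
      = 0x8D2750
Bytes: (v>>16)&0xFF=8D, (v>>8)&0xFF=27, v&0xFF=50

Answer: 0x8D2750 8D 27 50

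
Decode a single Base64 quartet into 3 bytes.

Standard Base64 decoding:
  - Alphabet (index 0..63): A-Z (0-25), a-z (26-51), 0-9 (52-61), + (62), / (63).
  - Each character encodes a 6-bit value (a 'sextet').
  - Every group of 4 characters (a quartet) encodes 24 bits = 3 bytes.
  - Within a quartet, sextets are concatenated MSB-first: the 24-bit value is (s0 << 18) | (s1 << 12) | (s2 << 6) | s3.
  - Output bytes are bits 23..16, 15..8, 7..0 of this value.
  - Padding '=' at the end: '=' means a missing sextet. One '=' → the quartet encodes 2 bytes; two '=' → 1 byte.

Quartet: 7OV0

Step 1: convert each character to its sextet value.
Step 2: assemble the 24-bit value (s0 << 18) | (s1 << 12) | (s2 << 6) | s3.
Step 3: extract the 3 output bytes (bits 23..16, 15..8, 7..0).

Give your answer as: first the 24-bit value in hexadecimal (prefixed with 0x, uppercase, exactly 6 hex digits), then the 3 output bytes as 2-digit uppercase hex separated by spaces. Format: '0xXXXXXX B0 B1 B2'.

Answer: 0xECE574 EC E5 74

Derivation:
Sextets: 7=59, O=14, V=21, 0=52
24-bit: (59<<18) | (14<<12) | (21<<6) | 52
      = 0xEC0000 | 0x00E000 | 0x000540 | 0x000034
      = 0xECE574
Bytes: (v>>16)&0xFF=EC, (v>>8)&0xFF=E5, v&0xFF=74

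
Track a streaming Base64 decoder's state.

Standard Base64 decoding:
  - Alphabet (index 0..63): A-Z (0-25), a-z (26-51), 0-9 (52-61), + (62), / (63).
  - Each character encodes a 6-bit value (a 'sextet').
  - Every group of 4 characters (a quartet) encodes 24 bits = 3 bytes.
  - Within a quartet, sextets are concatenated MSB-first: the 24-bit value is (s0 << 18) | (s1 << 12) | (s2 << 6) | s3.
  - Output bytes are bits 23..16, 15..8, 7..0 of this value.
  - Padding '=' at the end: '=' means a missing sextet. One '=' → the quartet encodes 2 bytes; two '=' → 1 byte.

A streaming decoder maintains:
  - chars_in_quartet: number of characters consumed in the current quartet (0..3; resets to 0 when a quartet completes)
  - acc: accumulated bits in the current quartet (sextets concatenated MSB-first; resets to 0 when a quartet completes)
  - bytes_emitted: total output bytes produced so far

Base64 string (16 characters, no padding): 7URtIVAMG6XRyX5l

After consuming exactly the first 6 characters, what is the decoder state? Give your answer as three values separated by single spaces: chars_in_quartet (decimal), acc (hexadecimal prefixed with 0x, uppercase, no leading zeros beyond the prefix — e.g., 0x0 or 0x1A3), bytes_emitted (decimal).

After char 0 ('7'=59): chars_in_quartet=1 acc=0x3B bytes_emitted=0
After char 1 ('U'=20): chars_in_quartet=2 acc=0xED4 bytes_emitted=0
After char 2 ('R'=17): chars_in_quartet=3 acc=0x3B511 bytes_emitted=0
After char 3 ('t'=45): chars_in_quartet=4 acc=0xED446D -> emit ED 44 6D, reset; bytes_emitted=3
After char 4 ('I'=8): chars_in_quartet=1 acc=0x8 bytes_emitted=3
After char 5 ('V'=21): chars_in_quartet=2 acc=0x215 bytes_emitted=3

Answer: 2 0x215 3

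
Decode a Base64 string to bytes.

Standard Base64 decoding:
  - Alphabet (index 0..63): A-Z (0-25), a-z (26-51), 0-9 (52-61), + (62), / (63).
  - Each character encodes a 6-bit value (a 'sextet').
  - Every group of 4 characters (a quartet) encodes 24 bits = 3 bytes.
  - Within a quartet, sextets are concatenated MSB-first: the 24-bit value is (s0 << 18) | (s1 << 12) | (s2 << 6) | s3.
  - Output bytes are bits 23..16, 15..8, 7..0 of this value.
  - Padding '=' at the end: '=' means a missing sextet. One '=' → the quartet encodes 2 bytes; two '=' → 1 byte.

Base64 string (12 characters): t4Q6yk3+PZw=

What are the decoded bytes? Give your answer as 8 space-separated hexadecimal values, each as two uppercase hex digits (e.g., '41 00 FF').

After char 0 ('t'=45): chars_in_quartet=1 acc=0x2D bytes_emitted=0
After char 1 ('4'=56): chars_in_quartet=2 acc=0xB78 bytes_emitted=0
After char 2 ('Q'=16): chars_in_quartet=3 acc=0x2DE10 bytes_emitted=0
After char 3 ('6'=58): chars_in_quartet=4 acc=0xB7843A -> emit B7 84 3A, reset; bytes_emitted=3
After char 4 ('y'=50): chars_in_quartet=1 acc=0x32 bytes_emitted=3
After char 5 ('k'=36): chars_in_quartet=2 acc=0xCA4 bytes_emitted=3
After char 6 ('3'=55): chars_in_quartet=3 acc=0x32937 bytes_emitted=3
After char 7 ('+'=62): chars_in_quartet=4 acc=0xCA4DFE -> emit CA 4D FE, reset; bytes_emitted=6
After char 8 ('P'=15): chars_in_quartet=1 acc=0xF bytes_emitted=6
After char 9 ('Z'=25): chars_in_quartet=2 acc=0x3D9 bytes_emitted=6
After char 10 ('w'=48): chars_in_quartet=3 acc=0xF670 bytes_emitted=6
Padding '=': partial quartet acc=0xF670 -> emit 3D 9C; bytes_emitted=8

Answer: B7 84 3A CA 4D FE 3D 9C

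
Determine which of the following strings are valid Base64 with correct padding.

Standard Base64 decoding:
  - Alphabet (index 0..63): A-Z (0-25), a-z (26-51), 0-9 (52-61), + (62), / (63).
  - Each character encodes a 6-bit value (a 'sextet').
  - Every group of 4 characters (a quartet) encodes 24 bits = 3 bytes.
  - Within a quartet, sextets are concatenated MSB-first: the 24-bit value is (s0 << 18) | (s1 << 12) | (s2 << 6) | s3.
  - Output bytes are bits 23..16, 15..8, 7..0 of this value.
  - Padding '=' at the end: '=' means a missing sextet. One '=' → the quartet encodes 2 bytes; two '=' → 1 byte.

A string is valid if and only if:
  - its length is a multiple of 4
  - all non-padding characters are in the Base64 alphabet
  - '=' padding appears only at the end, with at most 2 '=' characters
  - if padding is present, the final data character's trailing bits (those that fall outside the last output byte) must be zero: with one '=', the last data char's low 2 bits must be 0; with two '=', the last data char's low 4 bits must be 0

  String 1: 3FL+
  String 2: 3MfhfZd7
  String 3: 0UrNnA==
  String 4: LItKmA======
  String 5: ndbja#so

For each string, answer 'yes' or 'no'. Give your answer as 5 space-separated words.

String 1: '3FL+' → valid
String 2: '3MfhfZd7' → valid
String 3: '0UrNnA==' → valid
String 4: 'LItKmA======' → invalid (6 pad chars (max 2))
String 5: 'ndbja#so' → invalid (bad char(s): ['#'])

Answer: yes yes yes no no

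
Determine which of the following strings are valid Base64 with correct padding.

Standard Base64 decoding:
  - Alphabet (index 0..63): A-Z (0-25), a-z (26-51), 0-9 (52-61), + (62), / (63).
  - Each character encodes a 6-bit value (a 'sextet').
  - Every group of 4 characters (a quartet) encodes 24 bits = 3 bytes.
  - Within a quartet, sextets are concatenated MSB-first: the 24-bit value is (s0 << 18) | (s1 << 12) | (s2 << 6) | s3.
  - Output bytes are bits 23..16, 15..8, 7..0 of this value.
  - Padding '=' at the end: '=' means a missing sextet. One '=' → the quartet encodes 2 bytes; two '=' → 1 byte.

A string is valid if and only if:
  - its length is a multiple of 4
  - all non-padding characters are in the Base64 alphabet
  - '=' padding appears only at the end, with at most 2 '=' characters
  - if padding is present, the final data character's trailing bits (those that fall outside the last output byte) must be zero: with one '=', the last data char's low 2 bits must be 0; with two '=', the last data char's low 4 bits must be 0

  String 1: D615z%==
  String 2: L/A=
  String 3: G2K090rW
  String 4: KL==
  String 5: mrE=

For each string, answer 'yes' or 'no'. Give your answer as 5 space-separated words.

Answer: no yes yes no yes

Derivation:
String 1: 'D615z%==' → invalid (bad char(s): ['%'])
String 2: 'L/A=' → valid
String 3: 'G2K090rW' → valid
String 4: 'KL==' → invalid (bad trailing bits)
String 5: 'mrE=' → valid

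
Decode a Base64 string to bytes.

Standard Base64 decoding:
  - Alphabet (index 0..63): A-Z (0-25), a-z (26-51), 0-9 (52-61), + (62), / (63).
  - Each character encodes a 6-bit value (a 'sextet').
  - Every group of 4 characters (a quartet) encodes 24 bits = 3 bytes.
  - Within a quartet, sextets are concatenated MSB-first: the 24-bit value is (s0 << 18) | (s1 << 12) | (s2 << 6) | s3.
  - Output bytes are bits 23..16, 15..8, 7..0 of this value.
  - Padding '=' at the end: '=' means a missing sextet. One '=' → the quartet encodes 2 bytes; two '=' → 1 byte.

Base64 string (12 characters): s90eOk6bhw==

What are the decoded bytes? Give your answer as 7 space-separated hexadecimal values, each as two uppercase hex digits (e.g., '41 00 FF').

After char 0 ('s'=44): chars_in_quartet=1 acc=0x2C bytes_emitted=0
After char 1 ('9'=61): chars_in_quartet=2 acc=0xB3D bytes_emitted=0
After char 2 ('0'=52): chars_in_quartet=3 acc=0x2CF74 bytes_emitted=0
After char 3 ('e'=30): chars_in_quartet=4 acc=0xB3DD1E -> emit B3 DD 1E, reset; bytes_emitted=3
After char 4 ('O'=14): chars_in_quartet=1 acc=0xE bytes_emitted=3
After char 5 ('k'=36): chars_in_quartet=2 acc=0x3A4 bytes_emitted=3
After char 6 ('6'=58): chars_in_quartet=3 acc=0xE93A bytes_emitted=3
After char 7 ('b'=27): chars_in_quartet=4 acc=0x3A4E9B -> emit 3A 4E 9B, reset; bytes_emitted=6
After char 8 ('h'=33): chars_in_quartet=1 acc=0x21 bytes_emitted=6
After char 9 ('w'=48): chars_in_quartet=2 acc=0x870 bytes_emitted=6
Padding '==': partial quartet acc=0x870 -> emit 87; bytes_emitted=7

Answer: B3 DD 1E 3A 4E 9B 87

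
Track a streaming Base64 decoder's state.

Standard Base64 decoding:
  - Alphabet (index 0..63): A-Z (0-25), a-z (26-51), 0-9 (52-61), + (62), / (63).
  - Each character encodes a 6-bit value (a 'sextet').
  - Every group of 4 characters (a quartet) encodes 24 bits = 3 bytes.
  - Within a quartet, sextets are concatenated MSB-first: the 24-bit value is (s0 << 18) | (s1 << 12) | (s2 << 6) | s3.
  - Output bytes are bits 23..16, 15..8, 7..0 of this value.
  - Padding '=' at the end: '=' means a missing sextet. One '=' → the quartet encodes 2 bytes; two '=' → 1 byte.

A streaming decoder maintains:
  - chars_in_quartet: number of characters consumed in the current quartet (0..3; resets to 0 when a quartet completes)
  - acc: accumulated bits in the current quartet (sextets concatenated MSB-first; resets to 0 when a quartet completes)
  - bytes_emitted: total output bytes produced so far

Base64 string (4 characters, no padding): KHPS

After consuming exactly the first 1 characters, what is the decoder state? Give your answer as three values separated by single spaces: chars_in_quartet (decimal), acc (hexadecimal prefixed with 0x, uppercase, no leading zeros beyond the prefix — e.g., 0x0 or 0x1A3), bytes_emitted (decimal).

After char 0 ('K'=10): chars_in_quartet=1 acc=0xA bytes_emitted=0

Answer: 1 0xA 0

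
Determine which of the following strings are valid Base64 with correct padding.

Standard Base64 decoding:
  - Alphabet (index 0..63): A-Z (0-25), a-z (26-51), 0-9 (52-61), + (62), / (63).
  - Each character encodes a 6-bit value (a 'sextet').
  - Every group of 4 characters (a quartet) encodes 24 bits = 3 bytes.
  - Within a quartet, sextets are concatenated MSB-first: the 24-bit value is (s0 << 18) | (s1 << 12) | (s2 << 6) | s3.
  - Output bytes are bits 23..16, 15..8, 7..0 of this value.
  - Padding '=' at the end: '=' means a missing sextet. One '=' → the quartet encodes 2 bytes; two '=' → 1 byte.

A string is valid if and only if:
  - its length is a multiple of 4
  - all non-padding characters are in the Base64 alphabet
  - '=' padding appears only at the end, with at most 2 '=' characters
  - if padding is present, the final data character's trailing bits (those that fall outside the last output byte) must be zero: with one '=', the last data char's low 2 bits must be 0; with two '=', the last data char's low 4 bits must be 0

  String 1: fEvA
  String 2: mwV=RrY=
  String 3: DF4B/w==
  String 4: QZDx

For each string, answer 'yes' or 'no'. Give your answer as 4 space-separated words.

Answer: yes no yes yes

Derivation:
String 1: 'fEvA' → valid
String 2: 'mwV=RrY=' → invalid (bad char(s): ['=']; '=' in middle)
String 3: 'DF4B/w==' → valid
String 4: 'QZDx' → valid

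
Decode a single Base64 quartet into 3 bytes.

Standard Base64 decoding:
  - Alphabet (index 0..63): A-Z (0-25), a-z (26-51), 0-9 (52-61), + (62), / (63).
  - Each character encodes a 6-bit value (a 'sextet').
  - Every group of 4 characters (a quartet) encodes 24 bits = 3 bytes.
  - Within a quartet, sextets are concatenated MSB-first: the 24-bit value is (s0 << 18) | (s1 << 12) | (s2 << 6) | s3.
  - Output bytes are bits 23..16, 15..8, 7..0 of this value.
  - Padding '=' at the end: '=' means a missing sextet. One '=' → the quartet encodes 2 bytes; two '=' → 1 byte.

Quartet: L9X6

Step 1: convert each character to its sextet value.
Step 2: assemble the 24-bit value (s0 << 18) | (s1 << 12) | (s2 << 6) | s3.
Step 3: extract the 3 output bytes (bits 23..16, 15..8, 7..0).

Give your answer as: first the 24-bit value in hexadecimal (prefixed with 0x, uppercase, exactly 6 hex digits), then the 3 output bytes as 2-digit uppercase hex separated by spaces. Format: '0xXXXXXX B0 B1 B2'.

Sextets: L=11, 9=61, X=23, 6=58
24-bit: (11<<18) | (61<<12) | (23<<6) | 58
      = 0x2C0000 | 0x03D000 | 0x0005C0 | 0x00003A
      = 0x2FD5FA
Bytes: (v>>16)&0xFF=2F, (v>>8)&0xFF=D5, v&0xFF=FA

Answer: 0x2FD5FA 2F D5 FA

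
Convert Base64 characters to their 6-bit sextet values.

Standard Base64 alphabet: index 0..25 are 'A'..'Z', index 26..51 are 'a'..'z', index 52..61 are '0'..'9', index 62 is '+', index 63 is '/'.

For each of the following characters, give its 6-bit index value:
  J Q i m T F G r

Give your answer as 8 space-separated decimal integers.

'J': A..Z range, ord('J') − ord('A') = 9
'Q': A..Z range, ord('Q') − ord('A') = 16
'i': a..z range, 26 + ord('i') − ord('a') = 34
'm': a..z range, 26 + ord('m') − ord('a') = 38
'T': A..Z range, ord('T') − ord('A') = 19
'F': A..Z range, ord('F') − ord('A') = 5
'G': A..Z range, ord('G') − ord('A') = 6
'r': a..z range, 26 + ord('r') − ord('a') = 43

Answer: 9 16 34 38 19 5 6 43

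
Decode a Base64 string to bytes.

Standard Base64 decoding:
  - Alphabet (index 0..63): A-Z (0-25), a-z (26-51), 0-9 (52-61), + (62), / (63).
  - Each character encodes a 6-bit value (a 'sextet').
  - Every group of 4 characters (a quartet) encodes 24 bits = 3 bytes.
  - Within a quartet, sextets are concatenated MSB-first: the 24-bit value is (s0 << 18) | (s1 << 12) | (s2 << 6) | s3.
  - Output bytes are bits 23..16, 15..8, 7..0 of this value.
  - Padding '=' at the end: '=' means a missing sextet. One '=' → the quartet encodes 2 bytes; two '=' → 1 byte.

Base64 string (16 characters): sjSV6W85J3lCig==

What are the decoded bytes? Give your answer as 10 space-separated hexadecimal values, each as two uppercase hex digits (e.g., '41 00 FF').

After char 0 ('s'=44): chars_in_quartet=1 acc=0x2C bytes_emitted=0
After char 1 ('j'=35): chars_in_quartet=2 acc=0xB23 bytes_emitted=0
After char 2 ('S'=18): chars_in_quartet=3 acc=0x2C8D2 bytes_emitted=0
After char 3 ('V'=21): chars_in_quartet=4 acc=0xB23495 -> emit B2 34 95, reset; bytes_emitted=3
After char 4 ('6'=58): chars_in_quartet=1 acc=0x3A bytes_emitted=3
After char 5 ('W'=22): chars_in_quartet=2 acc=0xE96 bytes_emitted=3
After char 6 ('8'=60): chars_in_quartet=3 acc=0x3A5BC bytes_emitted=3
After char 7 ('5'=57): chars_in_quartet=4 acc=0xE96F39 -> emit E9 6F 39, reset; bytes_emitted=6
After char 8 ('J'=9): chars_in_quartet=1 acc=0x9 bytes_emitted=6
After char 9 ('3'=55): chars_in_quartet=2 acc=0x277 bytes_emitted=6
After char 10 ('l'=37): chars_in_quartet=3 acc=0x9DE5 bytes_emitted=6
After char 11 ('C'=2): chars_in_quartet=4 acc=0x277942 -> emit 27 79 42, reset; bytes_emitted=9
After char 12 ('i'=34): chars_in_quartet=1 acc=0x22 bytes_emitted=9
After char 13 ('g'=32): chars_in_quartet=2 acc=0x8A0 bytes_emitted=9
Padding '==': partial quartet acc=0x8A0 -> emit 8A; bytes_emitted=10

Answer: B2 34 95 E9 6F 39 27 79 42 8A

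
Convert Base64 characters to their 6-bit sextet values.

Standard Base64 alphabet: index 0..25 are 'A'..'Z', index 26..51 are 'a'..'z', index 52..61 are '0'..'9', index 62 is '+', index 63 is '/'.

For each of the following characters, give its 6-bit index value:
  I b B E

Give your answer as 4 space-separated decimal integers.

Answer: 8 27 1 4

Derivation:
'I': A..Z range, ord('I') − ord('A') = 8
'b': a..z range, 26 + ord('b') − ord('a') = 27
'B': A..Z range, ord('B') − ord('A') = 1
'E': A..Z range, ord('E') − ord('A') = 4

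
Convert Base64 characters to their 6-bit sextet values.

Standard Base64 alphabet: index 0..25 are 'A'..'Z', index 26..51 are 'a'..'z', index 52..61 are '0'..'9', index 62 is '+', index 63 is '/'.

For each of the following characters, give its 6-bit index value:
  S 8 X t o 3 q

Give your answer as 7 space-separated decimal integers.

Answer: 18 60 23 45 40 55 42

Derivation:
'S': A..Z range, ord('S') − ord('A') = 18
'8': 0..9 range, 52 + ord('8') − ord('0') = 60
'X': A..Z range, ord('X') − ord('A') = 23
't': a..z range, 26 + ord('t') − ord('a') = 45
'o': a..z range, 26 + ord('o') − ord('a') = 40
'3': 0..9 range, 52 + ord('3') − ord('0') = 55
'q': a..z range, 26 + ord('q') − ord('a') = 42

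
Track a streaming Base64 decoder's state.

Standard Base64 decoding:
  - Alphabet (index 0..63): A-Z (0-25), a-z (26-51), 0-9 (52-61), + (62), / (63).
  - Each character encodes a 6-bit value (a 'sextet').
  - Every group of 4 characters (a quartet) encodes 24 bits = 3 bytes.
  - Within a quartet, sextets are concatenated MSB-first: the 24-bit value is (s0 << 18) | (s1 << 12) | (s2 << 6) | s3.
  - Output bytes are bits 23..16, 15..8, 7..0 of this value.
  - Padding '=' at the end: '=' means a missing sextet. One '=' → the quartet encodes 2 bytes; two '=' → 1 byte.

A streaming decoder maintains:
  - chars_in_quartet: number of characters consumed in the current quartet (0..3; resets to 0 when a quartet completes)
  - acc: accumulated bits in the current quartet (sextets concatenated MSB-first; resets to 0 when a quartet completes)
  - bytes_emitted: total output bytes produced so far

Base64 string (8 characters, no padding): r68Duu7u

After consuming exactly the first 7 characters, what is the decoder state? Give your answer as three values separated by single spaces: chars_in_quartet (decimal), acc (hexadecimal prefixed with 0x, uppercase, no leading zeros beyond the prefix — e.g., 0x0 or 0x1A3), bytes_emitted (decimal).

After char 0 ('r'=43): chars_in_quartet=1 acc=0x2B bytes_emitted=0
After char 1 ('6'=58): chars_in_quartet=2 acc=0xAFA bytes_emitted=0
After char 2 ('8'=60): chars_in_quartet=3 acc=0x2BEBC bytes_emitted=0
After char 3 ('D'=3): chars_in_quartet=4 acc=0xAFAF03 -> emit AF AF 03, reset; bytes_emitted=3
After char 4 ('u'=46): chars_in_quartet=1 acc=0x2E bytes_emitted=3
After char 5 ('u'=46): chars_in_quartet=2 acc=0xBAE bytes_emitted=3
After char 6 ('7'=59): chars_in_quartet=3 acc=0x2EBBB bytes_emitted=3

Answer: 3 0x2EBBB 3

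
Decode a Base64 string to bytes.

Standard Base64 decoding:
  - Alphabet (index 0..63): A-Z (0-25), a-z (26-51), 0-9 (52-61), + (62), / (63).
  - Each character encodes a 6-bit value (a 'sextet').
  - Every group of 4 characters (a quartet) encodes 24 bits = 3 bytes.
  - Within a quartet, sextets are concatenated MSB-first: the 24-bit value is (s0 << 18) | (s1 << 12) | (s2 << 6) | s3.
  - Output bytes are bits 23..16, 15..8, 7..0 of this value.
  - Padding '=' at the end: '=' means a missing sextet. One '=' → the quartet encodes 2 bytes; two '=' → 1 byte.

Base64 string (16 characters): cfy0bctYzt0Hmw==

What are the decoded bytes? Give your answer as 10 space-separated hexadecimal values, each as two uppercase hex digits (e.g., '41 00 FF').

Answer: 71 FC B4 6D CB 58 CE DD 07 9B

Derivation:
After char 0 ('c'=28): chars_in_quartet=1 acc=0x1C bytes_emitted=0
After char 1 ('f'=31): chars_in_quartet=2 acc=0x71F bytes_emitted=0
After char 2 ('y'=50): chars_in_quartet=3 acc=0x1C7F2 bytes_emitted=0
After char 3 ('0'=52): chars_in_quartet=4 acc=0x71FCB4 -> emit 71 FC B4, reset; bytes_emitted=3
After char 4 ('b'=27): chars_in_quartet=1 acc=0x1B bytes_emitted=3
After char 5 ('c'=28): chars_in_quartet=2 acc=0x6DC bytes_emitted=3
After char 6 ('t'=45): chars_in_quartet=3 acc=0x1B72D bytes_emitted=3
After char 7 ('Y'=24): chars_in_quartet=4 acc=0x6DCB58 -> emit 6D CB 58, reset; bytes_emitted=6
After char 8 ('z'=51): chars_in_quartet=1 acc=0x33 bytes_emitted=6
After char 9 ('t'=45): chars_in_quartet=2 acc=0xCED bytes_emitted=6
After char 10 ('0'=52): chars_in_quartet=3 acc=0x33B74 bytes_emitted=6
After char 11 ('H'=7): chars_in_quartet=4 acc=0xCEDD07 -> emit CE DD 07, reset; bytes_emitted=9
After char 12 ('m'=38): chars_in_quartet=1 acc=0x26 bytes_emitted=9
After char 13 ('w'=48): chars_in_quartet=2 acc=0x9B0 bytes_emitted=9
Padding '==': partial quartet acc=0x9B0 -> emit 9B; bytes_emitted=10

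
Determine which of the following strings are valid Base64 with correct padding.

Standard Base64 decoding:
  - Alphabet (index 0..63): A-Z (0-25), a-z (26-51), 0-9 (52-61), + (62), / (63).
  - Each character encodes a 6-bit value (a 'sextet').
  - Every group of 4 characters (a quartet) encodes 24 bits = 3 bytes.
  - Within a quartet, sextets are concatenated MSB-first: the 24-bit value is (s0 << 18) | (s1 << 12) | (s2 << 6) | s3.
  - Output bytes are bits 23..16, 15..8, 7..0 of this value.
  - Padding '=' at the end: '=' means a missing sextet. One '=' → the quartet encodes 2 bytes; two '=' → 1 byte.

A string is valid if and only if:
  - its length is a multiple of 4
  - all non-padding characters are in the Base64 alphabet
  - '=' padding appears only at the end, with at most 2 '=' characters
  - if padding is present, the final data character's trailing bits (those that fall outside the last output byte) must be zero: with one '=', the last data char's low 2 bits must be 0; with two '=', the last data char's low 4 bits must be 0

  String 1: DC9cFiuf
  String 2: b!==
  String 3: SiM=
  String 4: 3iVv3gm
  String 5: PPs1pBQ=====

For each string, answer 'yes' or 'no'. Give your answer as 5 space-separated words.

Answer: yes no yes no no

Derivation:
String 1: 'DC9cFiuf' → valid
String 2: 'b!==' → invalid (bad char(s): ['!'])
String 3: 'SiM=' → valid
String 4: '3iVv3gm' → invalid (len=7 not mult of 4)
String 5: 'PPs1pBQ=====' → invalid (5 pad chars (max 2))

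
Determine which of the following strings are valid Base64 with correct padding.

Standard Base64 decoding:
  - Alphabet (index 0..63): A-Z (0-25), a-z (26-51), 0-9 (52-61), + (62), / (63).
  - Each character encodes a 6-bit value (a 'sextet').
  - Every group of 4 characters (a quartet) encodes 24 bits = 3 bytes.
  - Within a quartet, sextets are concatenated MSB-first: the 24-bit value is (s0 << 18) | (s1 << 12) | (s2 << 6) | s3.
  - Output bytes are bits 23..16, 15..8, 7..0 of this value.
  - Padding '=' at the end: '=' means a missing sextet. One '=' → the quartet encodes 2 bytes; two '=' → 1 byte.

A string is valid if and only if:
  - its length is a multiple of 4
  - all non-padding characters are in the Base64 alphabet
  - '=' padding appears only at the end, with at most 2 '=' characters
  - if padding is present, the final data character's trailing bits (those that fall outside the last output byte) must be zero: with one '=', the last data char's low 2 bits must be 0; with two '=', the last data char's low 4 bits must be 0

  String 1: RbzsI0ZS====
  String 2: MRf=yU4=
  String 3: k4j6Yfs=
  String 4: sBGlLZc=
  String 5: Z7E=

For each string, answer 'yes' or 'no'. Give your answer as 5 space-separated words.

Answer: no no yes yes yes

Derivation:
String 1: 'RbzsI0ZS====' → invalid (4 pad chars (max 2))
String 2: 'MRf=yU4=' → invalid (bad char(s): ['=']; '=' in middle)
String 3: 'k4j6Yfs=' → valid
String 4: 'sBGlLZc=' → valid
String 5: 'Z7E=' → valid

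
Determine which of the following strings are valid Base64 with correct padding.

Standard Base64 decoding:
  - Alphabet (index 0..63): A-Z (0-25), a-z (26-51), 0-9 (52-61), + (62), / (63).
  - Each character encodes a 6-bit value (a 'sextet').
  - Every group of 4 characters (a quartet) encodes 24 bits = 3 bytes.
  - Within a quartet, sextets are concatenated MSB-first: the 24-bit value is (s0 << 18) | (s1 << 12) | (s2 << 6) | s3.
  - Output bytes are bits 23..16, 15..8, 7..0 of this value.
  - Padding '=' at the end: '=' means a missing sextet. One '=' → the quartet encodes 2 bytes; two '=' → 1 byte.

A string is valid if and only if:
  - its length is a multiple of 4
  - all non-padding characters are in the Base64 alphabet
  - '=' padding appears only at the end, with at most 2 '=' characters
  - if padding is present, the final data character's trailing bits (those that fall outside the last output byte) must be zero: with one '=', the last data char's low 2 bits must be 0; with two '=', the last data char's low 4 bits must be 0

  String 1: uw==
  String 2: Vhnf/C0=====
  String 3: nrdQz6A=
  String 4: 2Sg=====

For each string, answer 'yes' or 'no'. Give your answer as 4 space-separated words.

Answer: yes no yes no

Derivation:
String 1: 'uw==' → valid
String 2: 'Vhnf/C0=====' → invalid (5 pad chars (max 2))
String 3: 'nrdQz6A=' → valid
String 4: '2Sg=====' → invalid (5 pad chars (max 2))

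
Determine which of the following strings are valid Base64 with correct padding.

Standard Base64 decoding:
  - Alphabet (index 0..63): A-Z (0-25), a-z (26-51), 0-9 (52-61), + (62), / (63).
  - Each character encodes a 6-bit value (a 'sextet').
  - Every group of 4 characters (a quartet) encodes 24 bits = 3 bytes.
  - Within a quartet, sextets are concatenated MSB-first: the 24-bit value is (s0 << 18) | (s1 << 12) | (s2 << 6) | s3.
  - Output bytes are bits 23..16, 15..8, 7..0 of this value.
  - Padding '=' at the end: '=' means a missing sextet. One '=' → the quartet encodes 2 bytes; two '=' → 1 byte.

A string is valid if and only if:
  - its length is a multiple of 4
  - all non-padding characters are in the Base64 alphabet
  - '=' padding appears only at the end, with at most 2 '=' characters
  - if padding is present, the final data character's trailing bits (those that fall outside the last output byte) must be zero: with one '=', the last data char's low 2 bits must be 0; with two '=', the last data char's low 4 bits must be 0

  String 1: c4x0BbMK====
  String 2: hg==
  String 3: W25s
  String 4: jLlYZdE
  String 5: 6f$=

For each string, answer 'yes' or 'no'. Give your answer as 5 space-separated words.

Answer: no yes yes no no

Derivation:
String 1: 'c4x0BbMK====' → invalid (4 pad chars (max 2))
String 2: 'hg==' → valid
String 3: 'W25s' → valid
String 4: 'jLlYZdE' → invalid (len=7 not mult of 4)
String 5: '6f$=' → invalid (bad char(s): ['$'])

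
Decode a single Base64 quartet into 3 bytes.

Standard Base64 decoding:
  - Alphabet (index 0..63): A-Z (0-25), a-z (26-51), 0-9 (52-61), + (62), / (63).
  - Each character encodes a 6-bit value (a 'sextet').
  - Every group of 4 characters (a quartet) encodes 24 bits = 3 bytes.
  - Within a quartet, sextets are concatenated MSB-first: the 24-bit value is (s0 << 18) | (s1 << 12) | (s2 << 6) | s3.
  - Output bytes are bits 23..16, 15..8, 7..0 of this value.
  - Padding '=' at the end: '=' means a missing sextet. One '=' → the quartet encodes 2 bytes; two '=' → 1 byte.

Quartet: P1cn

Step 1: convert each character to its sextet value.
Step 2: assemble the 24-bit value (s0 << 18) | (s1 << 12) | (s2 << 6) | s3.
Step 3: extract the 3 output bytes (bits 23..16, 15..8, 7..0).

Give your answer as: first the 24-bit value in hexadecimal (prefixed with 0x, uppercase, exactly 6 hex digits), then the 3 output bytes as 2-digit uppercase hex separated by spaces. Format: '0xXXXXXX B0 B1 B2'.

Answer: 0x3F5727 3F 57 27

Derivation:
Sextets: P=15, 1=53, c=28, n=39
24-bit: (15<<18) | (53<<12) | (28<<6) | 39
      = 0x3C0000 | 0x035000 | 0x000700 | 0x000027
      = 0x3F5727
Bytes: (v>>16)&0xFF=3F, (v>>8)&0xFF=57, v&0xFF=27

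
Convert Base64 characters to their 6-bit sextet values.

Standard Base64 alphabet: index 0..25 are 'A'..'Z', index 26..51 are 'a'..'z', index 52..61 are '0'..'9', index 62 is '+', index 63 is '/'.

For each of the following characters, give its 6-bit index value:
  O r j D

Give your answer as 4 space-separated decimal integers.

Answer: 14 43 35 3

Derivation:
'O': A..Z range, ord('O') − ord('A') = 14
'r': a..z range, 26 + ord('r') − ord('a') = 43
'j': a..z range, 26 + ord('j') − ord('a') = 35
'D': A..Z range, ord('D') − ord('A') = 3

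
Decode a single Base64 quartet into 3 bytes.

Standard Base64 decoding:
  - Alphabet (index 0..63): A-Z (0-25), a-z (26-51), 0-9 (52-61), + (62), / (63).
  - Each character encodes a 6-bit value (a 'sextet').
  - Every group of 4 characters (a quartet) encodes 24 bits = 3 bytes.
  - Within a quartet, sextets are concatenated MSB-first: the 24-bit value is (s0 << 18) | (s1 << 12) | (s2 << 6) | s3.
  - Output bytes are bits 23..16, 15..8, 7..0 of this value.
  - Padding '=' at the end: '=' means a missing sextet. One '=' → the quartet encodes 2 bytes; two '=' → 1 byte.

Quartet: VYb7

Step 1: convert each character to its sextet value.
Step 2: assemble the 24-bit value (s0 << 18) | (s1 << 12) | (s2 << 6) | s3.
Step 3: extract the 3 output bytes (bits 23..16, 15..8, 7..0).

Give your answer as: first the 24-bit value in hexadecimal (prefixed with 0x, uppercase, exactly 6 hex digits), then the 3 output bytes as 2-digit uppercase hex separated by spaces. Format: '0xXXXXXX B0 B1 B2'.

Answer: 0x5586FB 55 86 FB

Derivation:
Sextets: V=21, Y=24, b=27, 7=59
24-bit: (21<<18) | (24<<12) | (27<<6) | 59
      = 0x540000 | 0x018000 | 0x0006C0 | 0x00003B
      = 0x5586FB
Bytes: (v>>16)&0xFF=55, (v>>8)&0xFF=86, v&0xFF=FB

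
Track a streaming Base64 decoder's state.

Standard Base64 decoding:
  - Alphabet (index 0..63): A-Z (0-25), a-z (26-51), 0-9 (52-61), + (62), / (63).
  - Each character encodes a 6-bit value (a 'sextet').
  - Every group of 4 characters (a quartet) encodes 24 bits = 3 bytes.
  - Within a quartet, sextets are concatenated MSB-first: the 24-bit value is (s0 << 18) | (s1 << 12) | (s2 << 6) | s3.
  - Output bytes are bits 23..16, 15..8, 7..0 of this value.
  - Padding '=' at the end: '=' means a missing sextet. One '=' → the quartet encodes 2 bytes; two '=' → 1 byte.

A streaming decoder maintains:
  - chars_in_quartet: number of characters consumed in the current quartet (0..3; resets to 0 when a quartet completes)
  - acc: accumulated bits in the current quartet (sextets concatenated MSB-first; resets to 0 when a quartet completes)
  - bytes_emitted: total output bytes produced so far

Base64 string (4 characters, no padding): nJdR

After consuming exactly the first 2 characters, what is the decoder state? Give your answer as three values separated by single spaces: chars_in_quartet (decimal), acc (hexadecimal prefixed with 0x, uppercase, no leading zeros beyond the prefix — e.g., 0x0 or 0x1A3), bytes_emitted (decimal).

After char 0 ('n'=39): chars_in_quartet=1 acc=0x27 bytes_emitted=0
After char 1 ('J'=9): chars_in_quartet=2 acc=0x9C9 bytes_emitted=0

Answer: 2 0x9C9 0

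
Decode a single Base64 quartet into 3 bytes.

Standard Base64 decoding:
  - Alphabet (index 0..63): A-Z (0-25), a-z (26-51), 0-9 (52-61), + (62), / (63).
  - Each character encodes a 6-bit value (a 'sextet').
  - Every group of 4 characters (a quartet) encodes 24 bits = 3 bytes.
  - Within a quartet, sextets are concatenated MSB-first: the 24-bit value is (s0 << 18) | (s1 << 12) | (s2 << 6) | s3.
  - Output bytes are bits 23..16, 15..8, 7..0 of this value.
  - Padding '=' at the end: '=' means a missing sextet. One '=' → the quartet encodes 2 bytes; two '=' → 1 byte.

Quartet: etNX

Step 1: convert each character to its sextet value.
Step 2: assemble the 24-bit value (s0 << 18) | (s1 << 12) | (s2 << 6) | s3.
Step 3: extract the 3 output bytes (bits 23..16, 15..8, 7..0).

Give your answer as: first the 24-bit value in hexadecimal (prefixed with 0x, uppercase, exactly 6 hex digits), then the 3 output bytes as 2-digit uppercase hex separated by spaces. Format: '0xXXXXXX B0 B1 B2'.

Answer: 0x7AD357 7A D3 57

Derivation:
Sextets: e=30, t=45, N=13, X=23
24-bit: (30<<18) | (45<<12) | (13<<6) | 23
      = 0x780000 | 0x02D000 | 0x000340 | 0x000017
      = 0x7AD357
Bytes: (v>>16)&0xFF=7A, (v>>8)&0xFF=D3, v&0xFF=57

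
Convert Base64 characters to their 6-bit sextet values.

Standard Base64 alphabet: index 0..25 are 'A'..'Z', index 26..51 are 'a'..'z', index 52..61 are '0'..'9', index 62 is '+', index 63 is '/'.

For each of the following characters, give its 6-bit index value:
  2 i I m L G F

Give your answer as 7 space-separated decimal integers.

'2': 0..9 range, 52 + ord('2') − ord('0') = 54
'i': a..z range, 26 + ord('i') − ord('a') = 34
'I': A..Z range, ord('I') − ord('A') = 8
'm': a..z range, 26 + ord('m') − ord('a') = 38
'L': A..Z range, ord('L') − ord('A') = 11
'G': A..Z range, ord('G') − ord('A') = 6
'F': A..Z range, ord('F') − ord('A') = 5

Answer: 54 34 8 38 11 6 5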